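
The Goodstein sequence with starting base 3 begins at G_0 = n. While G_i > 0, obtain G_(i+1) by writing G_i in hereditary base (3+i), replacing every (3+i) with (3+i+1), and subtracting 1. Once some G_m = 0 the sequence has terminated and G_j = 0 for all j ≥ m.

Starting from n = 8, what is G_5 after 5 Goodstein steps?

base 3: 8 = 2·3 + 2; at 4: 2·4 + 2 = 10; next = 9
base 4: 9 = 2·4 + 1; at 5: 2·5 + 1 = 11; next = 10
base 5: 10 = 2·5; at 6: 2·6 = 12; next = 11
base 6: 11 = 6 + 5; at 7: 7 + 5 = 12; next = 11
base 7: 11 = 7 + 4; at 8: 8 + 4 = 12; next = 11
base 8: 11 = 8 + 3; at 9: 9 + 3 = 12; next = 11

11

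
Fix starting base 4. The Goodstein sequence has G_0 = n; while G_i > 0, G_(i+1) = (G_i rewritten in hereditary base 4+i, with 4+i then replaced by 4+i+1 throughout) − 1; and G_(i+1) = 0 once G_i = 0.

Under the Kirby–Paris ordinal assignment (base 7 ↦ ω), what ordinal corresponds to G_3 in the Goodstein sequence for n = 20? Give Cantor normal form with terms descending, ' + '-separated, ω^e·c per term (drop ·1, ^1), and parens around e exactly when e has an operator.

i=0: 20 = 4^2 + 4 (b=4); 4→5: 5^2 + 5 = 30; 30−1 = 29
i=1: 29 = 5^2 + 4 (b=5); 5→6: 6^2 + 4 = 40; 40−1 = 39
i=2: 39 = 6^2 + 3 (b=6); 6→7: 7^2 + 3 = 52; 52−1 = 51
i=3: 51 = 7^2 + 2 (b=7); 7→8: 8^2 + 2 = 66; 66−1 = 65

ω^2 + 2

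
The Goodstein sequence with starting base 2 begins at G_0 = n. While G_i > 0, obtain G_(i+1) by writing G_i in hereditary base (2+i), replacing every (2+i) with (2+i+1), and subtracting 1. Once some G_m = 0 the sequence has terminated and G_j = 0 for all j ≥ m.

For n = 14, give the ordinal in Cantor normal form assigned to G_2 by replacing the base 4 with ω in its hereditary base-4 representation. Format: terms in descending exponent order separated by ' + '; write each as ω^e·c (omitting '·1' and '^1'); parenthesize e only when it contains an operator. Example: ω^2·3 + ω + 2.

G_0 = 14. HB_2(14) = 2^(2 + 1) + 2^2 + 2. Bump = 111. G_1 = 110.
G_1 = 110. HB_3(110) = 3^(3 + 1) + 3^3 + 2. Bump = 1282. G_2 = 1281.
G_2 = 1281. HB_4(1281) = 4^(4 + 1) + 4^4 + 1. Bump = 18751. G_3 = 18750.

ω^(ω + 1) + ω^ω + 1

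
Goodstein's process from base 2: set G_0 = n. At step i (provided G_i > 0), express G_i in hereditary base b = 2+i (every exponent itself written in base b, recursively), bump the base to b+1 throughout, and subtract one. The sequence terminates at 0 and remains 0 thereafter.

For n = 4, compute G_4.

G_0 = 4. HB_2(4) = 2^2. Bump = 27. G_1 = 26.
G_1 = 26. HB_3(26) = 2·3^2 + 2·3 + 2. Bump = 42. G_2 = 41.
G_2 = 41. HB_4(41) = 2·4^2 + 2·4 + 1. Bump = 61. G_3 = 60.
G_3 = 60. HB_5(60) = 2·5^2 + 2·5. Bump = 84. G_4 = 83.
G_4 = 83. HB_6(83) = 2·6^2 + 6 + 5. Bump = 110. G_5 = 109.

83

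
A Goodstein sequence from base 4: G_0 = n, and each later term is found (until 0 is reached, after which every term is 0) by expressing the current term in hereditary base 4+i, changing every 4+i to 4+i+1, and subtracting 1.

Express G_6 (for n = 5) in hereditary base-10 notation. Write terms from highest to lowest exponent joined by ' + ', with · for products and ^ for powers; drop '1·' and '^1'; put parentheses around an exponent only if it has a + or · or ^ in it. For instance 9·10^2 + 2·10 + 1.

1

G_0 = 5. HB_4(5) = 4 + 1. Bump = 6. G_1 = 5.
G_1 = 5. HB_5(5) = 5. Bump = 6. G_2 = 5.
G_2 = 5. HB_6(5) = 5. Bump = 5. G_3 = 4.
G_3 = 4. HB_7(4) = 4. Bump = 4. G_4 = 3.
G_4 = 3. HB_8(3) = 3. Bump = 3. G_5 = 2.
G_5 = 2. HB_9(2) = 2. Bump = 2. G_6 = 1.
G_6 = 1. HB_10(1) = 1. Bump = 1. G_7 = 0.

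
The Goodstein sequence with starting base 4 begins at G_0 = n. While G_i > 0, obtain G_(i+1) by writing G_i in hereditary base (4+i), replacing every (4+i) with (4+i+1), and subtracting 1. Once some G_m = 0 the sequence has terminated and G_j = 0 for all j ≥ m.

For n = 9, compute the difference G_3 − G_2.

0

i=0: 9 = 2·4 + 1 (b=4); 4→5: 2·5 + 1 = 11; 11−1 = 10
i=1: 10 = 2·5 (b=5); 5→6: 2·6 = 12; 12−1 = 11
i=2: 11 = 6 + 5 (b=6); 6→7: 7 + 5 = 12; 12−1 = 11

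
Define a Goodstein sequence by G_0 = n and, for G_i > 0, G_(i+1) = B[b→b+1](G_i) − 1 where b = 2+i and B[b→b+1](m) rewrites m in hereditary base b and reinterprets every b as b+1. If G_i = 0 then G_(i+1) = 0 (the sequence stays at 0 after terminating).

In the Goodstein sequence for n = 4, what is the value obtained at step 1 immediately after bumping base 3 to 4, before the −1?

base 2: 4 = 2^2; at 3: 3^3 = 27; next = 26
base 3: 26 = 2·3^2 + 2·3 + 2; at 4: 2·4^2 + 2·4 + 2 = 42; next = 41

42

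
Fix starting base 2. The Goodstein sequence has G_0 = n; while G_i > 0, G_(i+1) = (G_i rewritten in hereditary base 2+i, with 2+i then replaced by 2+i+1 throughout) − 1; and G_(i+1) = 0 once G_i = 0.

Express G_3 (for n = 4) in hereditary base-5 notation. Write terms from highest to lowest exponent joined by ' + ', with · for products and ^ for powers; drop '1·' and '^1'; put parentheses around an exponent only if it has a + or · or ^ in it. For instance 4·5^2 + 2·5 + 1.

2·5^2 + 2·5

[0] 4 ≡ 2^2 (base 2). Lift 3: 27. −1: 26.
[1] 26 ≡ 2·3^2 + 2·3 + 2 (base 3). Lift 4: 42. −1: 41.
[2] 41 ≡ 2·4^2 + 2·4 + 1 (base 4). Lift 5: 61. −1: 60.
[3] 60 ≡ 2·5^2 + 2·5 (base 5). Lift 6: 84. −1: 83.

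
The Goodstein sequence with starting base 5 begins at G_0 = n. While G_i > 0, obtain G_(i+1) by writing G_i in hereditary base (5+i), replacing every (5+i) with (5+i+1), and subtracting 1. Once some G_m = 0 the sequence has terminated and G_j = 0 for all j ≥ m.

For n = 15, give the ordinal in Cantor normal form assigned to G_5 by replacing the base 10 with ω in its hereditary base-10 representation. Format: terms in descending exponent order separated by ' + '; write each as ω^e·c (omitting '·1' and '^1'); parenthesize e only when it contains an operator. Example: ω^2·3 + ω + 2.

base 5: 15 = 3·5; at 6: 3·6 = 18; next = 17
base 6: 17 = 2·6 + 5; at 7: 2·7 + 5 = 19; next = 18
base 7: 18 = 2·7 + 4; at 8: 2·8 + 4 = 20; next = 19
base 8: 19 = 2·8 + 3; at 9: 2·9 + 3 = 21; next = 20
base 9: 20 = 2·9 + 2; at 10: 2·10 + 2 = 22; next = 21
base 10: 21 = 2·10 + 1; at 11: 2·11 + 1 = 23; next = 22

ω·2 + 1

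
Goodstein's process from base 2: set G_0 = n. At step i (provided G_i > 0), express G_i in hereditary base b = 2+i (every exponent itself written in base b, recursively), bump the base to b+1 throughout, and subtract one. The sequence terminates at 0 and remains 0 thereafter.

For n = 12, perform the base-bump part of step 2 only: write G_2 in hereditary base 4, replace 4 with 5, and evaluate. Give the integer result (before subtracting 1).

15686

12 —HB2→ 2^(2 + 1) + 2^2 —bump→ 3^(3 + 1) + 3^3 = 108 —(−1)→ 107
107 —HB3→ 3^(3 + 1) + 2·3^2 + 2·3 + 2 —bump→ 4^(4 + 1) + 2·4^2 + 2·4 + 2 = 1066 —(−1)→ 1065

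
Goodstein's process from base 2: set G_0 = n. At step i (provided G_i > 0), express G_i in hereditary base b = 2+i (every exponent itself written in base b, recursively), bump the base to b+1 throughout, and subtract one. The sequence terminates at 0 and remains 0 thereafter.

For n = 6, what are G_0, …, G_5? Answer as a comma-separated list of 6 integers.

G_0 = 6. HB_2(6) = 2^2 + 2. Bump = 30. G_1 = 29.
G_1 = 29. HB_3(29) = 3^3 + 2. Bump = 258. G_2 = 257.
G_2 = 257. HB_4(257) = 4^4 + 1. Bump = 3126. G_3 = 3125.
G_3 = 3125. HB_5(3125) = 5^5. Bump = 46656. G_4 = 46655.
G_4 = 46655. HB_6(46655) = 5·6^5 + 5·6^4 + 5·6^3 + 5·6^2 + 5·6 + 5. Bump = 98040. G_5 = 98039.

6, 29, 257, 3125, 46655, 98039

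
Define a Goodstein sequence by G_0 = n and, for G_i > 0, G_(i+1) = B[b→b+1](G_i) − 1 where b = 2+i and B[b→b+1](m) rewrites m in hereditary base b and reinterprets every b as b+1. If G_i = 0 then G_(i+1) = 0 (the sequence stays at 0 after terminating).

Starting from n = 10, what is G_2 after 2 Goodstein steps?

1025

G_0=10  [base 2] 2^(2 + 1) + 2  →[2↦3]→  3^(3 + 1) + 3 = 84  −1 ⇒ G_1=83
G_1=83  [base 3] 3^(3 + 1) + 2  →[3↦4]→  4^(4 + 1) + 2 = 1026  −1 ⇒ G_2=1025
G_2=1025  [base 4] 4^(4 + 1) + 1  →[4↦5]→  5^(5 + 1) + 1 = 15626  −1 ⇒ G_3=15625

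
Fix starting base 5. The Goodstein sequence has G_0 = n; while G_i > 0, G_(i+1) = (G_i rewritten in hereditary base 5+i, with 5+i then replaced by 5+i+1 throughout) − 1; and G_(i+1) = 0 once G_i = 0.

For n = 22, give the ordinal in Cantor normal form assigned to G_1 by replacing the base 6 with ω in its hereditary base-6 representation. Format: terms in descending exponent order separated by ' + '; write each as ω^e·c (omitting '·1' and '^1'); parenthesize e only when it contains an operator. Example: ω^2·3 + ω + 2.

22 —HB5→ 4·5 + 2 —bump→ 4·6 + 2 = 26 —(−1)→ 25
25 —HB6→ 4·6 + 1 —bump→ 4·7 + 1 = 29 —(−1)→ 28

ω·4 + 1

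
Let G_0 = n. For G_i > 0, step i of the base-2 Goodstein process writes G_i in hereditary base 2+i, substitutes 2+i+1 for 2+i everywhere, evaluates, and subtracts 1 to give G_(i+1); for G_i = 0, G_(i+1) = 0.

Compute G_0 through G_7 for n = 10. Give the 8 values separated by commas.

step 0: 10 = 2^(2 + 1) + 2; sub 3 for 2: 3^(3 + 1) + 3; = 84; G_1 = 84−1 = 83
step 1: 83 = 3^(3 + 1) + 2; sub 4 for 3: 4^(4 + 1) + 2; = 1026; G_2 = 1026−1 = 1025
step 2: 1025 = 4^(4 + 1) + 1; sub 5 for 4: 5^(5 + 1) + 1; = 15626; G_3 = 15626−1 = 15625
step 3: 15625 = 5^(5 + 1); sub 6 for 5: 6^(6 + 1); = 279936; G_4 = 279936−1 = 279935
step 4: 279935 = 5·6^6 + 5·6^5 + 5·6^4 + 5·6^3 + 5·6^2 + 5·6 + 5; sub 7 for 6: 5·7^7 + 5·7^5 + 5·7^4 + 5·7^3 + 5·7^2 + 5·7 + 5; = 4215755; G_5 = 4215755−1 = 4215754
step 5: 4215754 = 5·7^7 + 5·7^5 + 5·7^4 + 5·7^3 + 5·7^2 + 5·7 + 4; sub 8 for 7: 5·8^8 + 5·8^5 + 5·8^4 + 5·8^3 + 5·8^2 + 5·8 + 4; = 84073324; G_6 = 84073324−1 = 84073323
step 6: 84073323 = 5·8^8 + 5·8^5 + 5·8^4 + 5·8^3 + 5·8^2 + 5·8 + 3; sub 9 for 8: 5·9^9 + 5·9^5 + 5·9^4 + 5·9^3 + 5·9^2 + 5·9 + 3; = 1937434593; G_7 = 1937434593−1 = 1937434592

10, 83, 1025, 15625, 279935, 4215754, 84073323, 1937434592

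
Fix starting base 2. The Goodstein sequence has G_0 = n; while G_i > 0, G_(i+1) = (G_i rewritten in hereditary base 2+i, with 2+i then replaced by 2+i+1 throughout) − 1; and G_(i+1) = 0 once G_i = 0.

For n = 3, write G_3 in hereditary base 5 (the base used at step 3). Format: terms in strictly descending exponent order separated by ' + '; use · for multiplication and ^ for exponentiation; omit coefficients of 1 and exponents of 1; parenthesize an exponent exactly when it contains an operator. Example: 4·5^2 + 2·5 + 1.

i=0: 3 = 2 + 1 (b=2); 2→3: 3 + 1 = 4; 4−1 = 3
i=1: 3 = 3 (b=3); 3→4: 4 = 4; 4−1 = 3
i=2: 3 = 3 (b=4); 4→5: 3 = 3; 3−1 = 2
i=3: 2 = 2 (b=5); 5→6: 2 = 2; 2−1 = 1

2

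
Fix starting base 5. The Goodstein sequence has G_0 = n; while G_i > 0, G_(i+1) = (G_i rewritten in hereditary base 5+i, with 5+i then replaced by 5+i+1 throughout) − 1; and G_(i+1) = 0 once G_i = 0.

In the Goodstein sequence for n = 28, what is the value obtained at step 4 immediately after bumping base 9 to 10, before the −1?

base 5: 28 = 5^2 + 3; at 6: 6^2 + 3 = 39; next = 38
base 6: 38 = 6^2 + 2; at 7: 7^2 + 2 = 51; next = 50
base 7: 50 = 7^2 + 1; at 8: 8^2 + 1 = 65; next = 64
base 8: 64 = 8^2; at 9: 9^2 = 81; next = 80
base 9: 80 = 8·9 + 8; at 10: 8·10 + 8 = 88; next = 87

88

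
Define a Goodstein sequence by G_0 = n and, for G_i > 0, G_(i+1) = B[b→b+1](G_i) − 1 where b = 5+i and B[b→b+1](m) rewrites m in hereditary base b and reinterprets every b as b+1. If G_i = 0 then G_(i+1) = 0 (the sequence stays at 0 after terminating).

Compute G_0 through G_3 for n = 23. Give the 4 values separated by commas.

23, 26, 29, 32

i=0: 23 = 4·5 + 3 (b=5); 5→6: 4·6 + 3 = 27; 27−1 = 26
i=1: 26 = 4·6 + 2 (b=6); 6→7: 4·7 + 2 = 30; 30−1 = 29
i=2: 29 = 4·7 + 1 (b=7); 7→8: 4·8 + 1 = 33; 33−1 = 32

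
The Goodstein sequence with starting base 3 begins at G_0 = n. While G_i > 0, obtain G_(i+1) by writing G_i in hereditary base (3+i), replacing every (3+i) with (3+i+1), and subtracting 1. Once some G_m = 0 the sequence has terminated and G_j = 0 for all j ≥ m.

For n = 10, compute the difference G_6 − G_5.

3

base 3: 10 = 3^2 + 1; at 4: 4^2 + 1 = 17; next = 16
base 4: 16 = 4^2; at 5: 5^2 = 25; next = 24
base 5: 24 = 4·5 + 4; at 6: 4·6 + 4 = 28; next = 27
base 6: 27 = 4·6 + 3; at 7: 4·7 + 3 = 31; next = 30
base 7: 30 = 4·7 + 2; at 8: 4·8 + 2 = 34; next = 33
base 8: 33 = 4·8 + 1; at 9: 4·9 + 1 = 37; next = 36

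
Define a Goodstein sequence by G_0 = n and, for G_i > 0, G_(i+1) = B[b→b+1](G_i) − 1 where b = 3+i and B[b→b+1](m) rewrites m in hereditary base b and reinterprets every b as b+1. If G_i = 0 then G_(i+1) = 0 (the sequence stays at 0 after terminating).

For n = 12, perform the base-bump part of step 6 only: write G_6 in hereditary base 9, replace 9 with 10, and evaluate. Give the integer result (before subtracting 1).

G_0 = 12. HB_3(12) = 3^2 + 3. Bump = 20. G_1 = 19.
G_1 = 19. HB_4(19) = 4^2 + 3. Bump = 28. G_2 = 27.
G_2 = 27. HB_5(27) = 5^2 + 2. Bump = 38. G_3 = 37.
G_3 = 37. HB_6(37) = 6^2 + 1. Bump = 50. G_4 = 49.
G_4 = 49. HB_7(49) = 7^2. Bump = 64. G_5 = 63.
G_5 = 63. HB_8(63) = 7·8 + 7. Bump = 70. G_6 = 69.

76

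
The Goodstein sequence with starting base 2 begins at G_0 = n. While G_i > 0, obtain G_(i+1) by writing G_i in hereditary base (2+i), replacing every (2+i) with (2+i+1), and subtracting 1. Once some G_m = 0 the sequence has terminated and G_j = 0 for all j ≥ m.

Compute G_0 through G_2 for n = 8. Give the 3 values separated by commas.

8, 80, 553

(0) 8|_2 = 2^(2 + 1) ↦ 3^(3 + 1)|_3 = 81 ⇒ 80
(1) 80|_3 = 2·3^3 + 2·3^2 + 2·3 + 2 ↦ 2·4^4 + 2·4^2 + 2·4 + 2|_4 = 554 ⇒ 553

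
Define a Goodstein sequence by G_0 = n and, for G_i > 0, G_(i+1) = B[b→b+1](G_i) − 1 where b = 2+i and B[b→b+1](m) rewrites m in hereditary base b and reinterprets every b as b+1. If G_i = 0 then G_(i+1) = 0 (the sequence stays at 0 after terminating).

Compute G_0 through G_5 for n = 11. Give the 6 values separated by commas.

[0] 11 ≡ 2^(2 + 1) + 2 + 1 (base 2). Lift 3: 85. −1: 84.
[1] 84 ≡ 3^(3 + 1) + 3 (base 3). Lift 4: 1028. −1: 1027.
[2] 1027 ≡ 4^(4 + 1) + 3 (base 4). Lift 5: 15628. −1: 15627.
[3] 15627 ≡ 5^(5 + 1) + 2 (base 5). Lift 6: 279938. −1: 279937.
[4] 279937 ≡ 6^(6 + 1) + 1 (base 6). Lift 7: 5764802. −1: 5764801.

11, 84, 1027, 15627, 279937, 5764801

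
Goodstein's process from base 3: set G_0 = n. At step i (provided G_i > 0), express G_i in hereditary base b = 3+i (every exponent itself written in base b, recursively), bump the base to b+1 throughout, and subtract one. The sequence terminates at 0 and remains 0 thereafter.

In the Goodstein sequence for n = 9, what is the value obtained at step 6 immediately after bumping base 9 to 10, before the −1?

step 0: 9 = 3^2; sub 4 for 3: 4^2; = 16; G_1 = 16−1 = 15
step 1: 15 = 3·4 + 3; sub 5 for 4: 3·5 + 3; = 18; G_2 = 18−1 = 17
step 2: 17 = 3·5 + 2; sub 6 for 5: 3·6 + 2; = 20; G_3 = 20−1 = 19
step 3: 19 = 3·6 + 1; sub 7 for 6: 3·7 + 1; = 22; G_4 = 22−1 = 21
step 4: 21 = 3·7; sub 8 for 7: 3·8; = 24; G_5 = 24−1 = 23
step 5: 23 = 2·8 + 7; sub 9 for 8: 2·9 + 7; = 25; G_6 = 25−1 = 24

26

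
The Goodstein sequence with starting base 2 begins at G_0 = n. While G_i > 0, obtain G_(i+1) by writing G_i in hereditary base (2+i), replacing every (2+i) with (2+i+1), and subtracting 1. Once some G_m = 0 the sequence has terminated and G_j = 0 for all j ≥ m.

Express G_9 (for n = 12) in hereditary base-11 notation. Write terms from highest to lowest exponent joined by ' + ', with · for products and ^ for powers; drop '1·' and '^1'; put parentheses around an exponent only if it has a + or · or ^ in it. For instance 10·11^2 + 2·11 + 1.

11^(11 + 1) + 2·11^2 + 11

base 2: 12 = 2^(2 + 1) + 2^2; at 3: 3^(3 + 1) + 3^3 = 108; next = 107
base 3: 107 = 3^(3 + 1) + 2·3^2 + 2·3 + 2; at 4: 4^(4 + 1) + 2·4^2 + 2·4 + 2 = 1066; next = 1065
base 4: 1065 = 4^(4 + 1) + 2·4^2 + 2·4 + 1; at 5: 5^(5 + 1) + 2·5^2 + 2·5 + 1 = 15686; next = 15685
base 5: 15685 = 5^(5 + 1) + 2·5^2 + 2·5; at 6: 6^(6 + 1) + 2·6^2 + 2·6 = 280020; next = 280019
base 6: 280019 = 6^(6 + 1) + 2·6^2 + 6 + 5; at 7: 7^(7 + 1) + 2·7^2 + 7 + 5 = 5764911; next = 5764910
base 7: 5764910 = 7^(7 + 1) + 2·7^2 + 7 + 4; at 8: 8^(8 + 1) + 2·8^2 + 8 + 4 = 134217868; next = 134217867
base 8: 134217867 = 8^(8 + 1) + 2·8^2 + 8 + 3; at 9: 9^(9 + 1) + 2·9^2 + 9 + 3 = 3486784575; next = 3486784574
base 9: 3486784574 = 9^(9 + 1) + 2·9^2 + 9 + 2; at 10: 10^(10 + 1) + 2·10^2 + 10 + 2 = 100000000212; next = 100000000211
base 10: 100000000211 = 10^(10 + 1) + 2·10^2 + 10 + 1; at 11: 11^(11 + 1) + 2·11^2 + 11 + 1 = 3138428376975; next = 3138428376974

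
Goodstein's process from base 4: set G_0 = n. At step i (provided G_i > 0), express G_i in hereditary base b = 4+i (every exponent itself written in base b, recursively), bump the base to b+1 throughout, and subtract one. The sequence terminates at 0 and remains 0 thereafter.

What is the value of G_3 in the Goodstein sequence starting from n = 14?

G_0 = 14. HB_4(14) = 3·4 + 2. Bump = 17. G_1 = 16.
G_1 = 16. HB_5(16) = 3·5 + 1. Bump = 19. G_2 = 18.
G_2 = 18. HB_6(18) = 3·6. Bump = 21. G_3 = 20.
G_3 = 20. HB_7(20) = 2·7 + 6. Bump = 22. G_4 = 21.

20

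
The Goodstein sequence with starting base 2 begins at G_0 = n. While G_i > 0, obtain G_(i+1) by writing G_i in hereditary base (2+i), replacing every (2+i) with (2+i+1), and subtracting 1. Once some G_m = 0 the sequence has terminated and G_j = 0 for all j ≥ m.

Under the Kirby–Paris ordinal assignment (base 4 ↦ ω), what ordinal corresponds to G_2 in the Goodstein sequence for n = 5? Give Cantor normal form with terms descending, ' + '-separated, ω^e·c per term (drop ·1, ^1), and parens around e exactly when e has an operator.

ω^3·3 + ω^2·3 + ω·3 + 3

base 2: 5 = 2^2 + 1; at 3: 3^3 + 1 = 28; next = 27
base 3: 27 = 3^3; at 4: 4^4 = 256; next = 255
base 4: 255 = 3·4^3 + 3·4^2 + 3·4 + 3; at 5: 3·5^3 + 3·5^2 + 3·5 + 3 = 468; next = 467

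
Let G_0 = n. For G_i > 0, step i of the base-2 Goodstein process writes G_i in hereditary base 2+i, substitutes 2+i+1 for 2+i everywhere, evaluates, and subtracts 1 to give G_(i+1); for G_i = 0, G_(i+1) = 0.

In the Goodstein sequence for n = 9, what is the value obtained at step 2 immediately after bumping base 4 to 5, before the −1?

9843

(0) 9|_2 = 2^(2 + 1) + 1 ↦ 3^(3 + 1) + 1|_3 = 82 ⇒ 81
(1) 81|_3 = 3^(3 + 1) ↦ 4^(4 + 1)|_4 = 1024 ⇒ 1023
(2) 1023|_4 = 3·4^4 + 3·4^3 + 3·4^2 + 3·4 + 3 ↦ 3·5^5 + 3·5^3 + 3·5^2 + 3·5 + 3|_5 = 9843 ⇒ 9842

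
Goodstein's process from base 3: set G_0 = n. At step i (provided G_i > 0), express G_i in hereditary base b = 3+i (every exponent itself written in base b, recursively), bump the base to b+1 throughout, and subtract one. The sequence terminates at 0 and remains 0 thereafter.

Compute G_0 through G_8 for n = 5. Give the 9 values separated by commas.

G_0=5  [base 3] 3 + 2  →[3↦4]→  4 + 2 = 6  −1 ⇒ G_1=5
G_1=5  [base 4] 4 + 1  →[4↦5]→  5 + 1 = 6  −1 ⇒ G_2=5
G_2=5  [base 5] 5  →[5↦6]→  6 = 6  −1 ⇒ G_3=5
G_3=5  [base 6] 5  →[6↦7]→  5 = 5  −1 ⇒ G_4=4
G_4=4  [base 7] 4  →[7↦8]→  4 = 4  −1 ⇒ G_5=3
G_5=3  [base 8] 3  →[8↦9]→  3 = 3  −1 ⇒ G_6=2
G_6=2  [base 9] 2  →[9↦10]→  2 = 2  −1 ⇒ G_7=1
G_7=1  [base 10] 1  →[10↦11]→  1 = 1  −1 ⇒ G_8=0

5, 5, 5, 5, 4, 3, 2, 1, 0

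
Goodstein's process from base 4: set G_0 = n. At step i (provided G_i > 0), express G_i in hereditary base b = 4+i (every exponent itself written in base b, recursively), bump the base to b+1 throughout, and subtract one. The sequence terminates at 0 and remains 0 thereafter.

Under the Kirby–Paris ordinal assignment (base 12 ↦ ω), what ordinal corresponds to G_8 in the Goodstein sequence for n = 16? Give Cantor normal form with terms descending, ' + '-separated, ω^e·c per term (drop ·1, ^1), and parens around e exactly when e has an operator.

ω·3 + 7

i=0: 16 = 4^2 (b=4); 4→5: 5^2 = 25; 25−1 = 24
i=1: 24 = 4·5 + 4 (b=5); 5→6: 4·6 + 4 = 28; 28−1 = 27
i=2: 27 = 4·6 + 3 (b=6); 6→7: 4·7 + 3 = 31; 31−1 = 30
i=3: 30 = 4·7 + 2 (b=7); 7→8: 4·8 + 2 = 34; 34−1 = 33
i=4: 33 = 4·8 + 1 (b=8); 8→9: 4·9 + 1 = 37; 37−1 = 36
i=5: 36 = 4·9 (b=9); 9→10: 4·10 = 40; 40−1 = 39
i=6: 39 = 3·10 + 9 (b=10); 10→11: 3·11 + 9 = 42; 42−1 = 41
i=7: 41 = 3·11 + 8 (b=11); 11→12: 3·12 + 8 = 44; 44−1 = 43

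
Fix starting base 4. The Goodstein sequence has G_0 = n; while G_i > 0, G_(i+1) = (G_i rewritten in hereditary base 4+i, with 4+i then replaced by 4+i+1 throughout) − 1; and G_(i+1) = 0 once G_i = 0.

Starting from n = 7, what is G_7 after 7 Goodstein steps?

7 —HB4→ 4 + 3 —bump→ 5 + 3 = 8 —(−1)→ 7
7 —HB5→ 5 + 2 —bump→ 6 + 2 = 8 —(−1)→ 7
7 —HB6→ 6 + 1 —bump→ 7 + 1 = 8 —(−1)→ 7
7 —HB7→ 7 —bump→ 8 = 8 —(−1)→ 7
7 —HB8→ 7 —bump→ 7 = 7 —(−1)→ 6
6 —HB9→ 6 —bump→ 6 = 6 —(−1)→ 5
5 —HB10→ 5 —bump→ 5 = 5 —(−1)→ 4
4 —HB11→ 4 —bump→ 4 = 4 —(−1)→ 3

4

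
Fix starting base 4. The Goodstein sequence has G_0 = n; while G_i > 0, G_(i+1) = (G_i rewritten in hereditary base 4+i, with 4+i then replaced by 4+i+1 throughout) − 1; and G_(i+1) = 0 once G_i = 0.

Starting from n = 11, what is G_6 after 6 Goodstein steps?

15

i=0: 11 = 2·4 + 3 (b=4); 4→5: 2·5 + 3 = 13; 13−1 = 12
i=1: 12 = 2·5 + 2 (b=5); 5→6: 2·6 + 2 = 14; 14−1 = 13
i=2: 13 = 2·6 + 1 (b=6); 6→7: 2·7 + 1 = 15; 15−1 = 14
i=3: 14 = 2·7 (b=7); 7→8: 2·8 = 16; 16−1 = 15
i=4: 15 = 8 + 7 (b=8); 8→9: 9 + 7 = 16; 16−1 = 15
i=5: 15 = 9 + 6 (b=9); 9→10: 10 + 6 = 16; 16−1 = 15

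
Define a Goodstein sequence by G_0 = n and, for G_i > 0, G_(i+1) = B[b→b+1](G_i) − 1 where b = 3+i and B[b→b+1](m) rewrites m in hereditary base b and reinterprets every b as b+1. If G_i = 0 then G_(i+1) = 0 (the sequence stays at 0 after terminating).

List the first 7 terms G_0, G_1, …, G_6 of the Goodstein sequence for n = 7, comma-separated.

7, 8, 9, 9, 9, 9, 9

step 0: 7 = 2·3 + 1; sub 4 for 3: 2·4 + 1; = 9; G_1 = 9−1 = 8
step 1: 8 = 2·4; sub 5 for 4: 2·5; = 10; G_2 = 10−1 = 9
step 2: 9 = 5 + 4; sub 6 for 5: 6 + 4; = 10; G_3 = 10−1 = 9
step 3: 9 = 6 + 3; sub 7 for 6: 7 + 3; = 10; G_4 = 10−1 = 9
step 4: 9 = 7 + 2; sub 8 for 7: 8 + 2; = 10; G_5 = 10−1 = 9
step 5: 9 = 8 + 1; sub 9 for 8: 9 + 1; = 10; G_6 = 10−1 = 9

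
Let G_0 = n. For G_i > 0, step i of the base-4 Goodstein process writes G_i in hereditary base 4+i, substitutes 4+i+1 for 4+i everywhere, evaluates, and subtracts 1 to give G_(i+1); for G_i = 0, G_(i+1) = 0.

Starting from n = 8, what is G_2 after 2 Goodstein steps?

G_0=8  [base 4] 2·4  →[4↦5]→  2·5 = 10  −1 ⇒ G_1=9
G_1=9  [base 5] 5 + 4  →[5↦6]→  6 + 4 = 10  −1 ⇒ G_2=9
G_2=9  [base 6] 6 + 3  →[6↦7]→  7 + 3 = 10  −1 ⇒ G_3=9

9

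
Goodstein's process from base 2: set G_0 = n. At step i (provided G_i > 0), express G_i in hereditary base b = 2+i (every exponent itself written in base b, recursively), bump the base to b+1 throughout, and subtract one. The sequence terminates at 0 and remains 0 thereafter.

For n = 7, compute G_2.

259

i=0: 7 = 2^2 + 2 + 1 (b=2); 2→3: 3^3 + 3 + 1 = 31; 31−1 = 30
i=1: 30 = 3^3 + 3 (b=3); 3→4: 4^4 + 4 = 260; 260−1 = 259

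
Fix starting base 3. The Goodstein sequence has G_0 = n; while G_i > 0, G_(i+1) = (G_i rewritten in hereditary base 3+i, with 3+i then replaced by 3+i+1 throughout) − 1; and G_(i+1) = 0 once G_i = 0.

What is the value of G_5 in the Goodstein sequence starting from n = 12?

(0) 12|_3 = 3^2 + 3 ↦ 4^2 + 4|_4 = 20 ⇒ 19
(1) 19|_4 = 4^2 + 3 ↦ 5^2 + 3|_5 = 28 ⇒ 27
(2) 27|_5 = 5^2 + 2 ↦ 6^2 + 2|_6 = 38 ⇒ 37
(3) 37|_6 = 6^2 + 1 ↦ 7^2 + 1|_7 = 50 ⇒ 49
(4) 49|_7 = 7^2 ↦ 8^2|_8 = 64 ⇒ 63
(5) 63|_8 = 7·8 + 7 ↦ 7·9 + 7|_9 = 70 ⇒ 69

63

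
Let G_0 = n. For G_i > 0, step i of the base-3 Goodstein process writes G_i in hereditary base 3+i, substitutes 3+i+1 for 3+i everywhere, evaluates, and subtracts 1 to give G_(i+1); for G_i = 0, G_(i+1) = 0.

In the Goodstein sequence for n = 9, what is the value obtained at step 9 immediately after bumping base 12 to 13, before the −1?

(0) 9|_3 = 3^2 ↦ 4^2|_4 = 16 ⇒ 15
(1) 15|_4 = 3·4 + 3 ↦ 3·5 + 3|_5 = 18 ⇒ 17
(2) 17|_5 = 3·5 + 2 ↦ 3·6 + 2|_6 = 20 ⇒ 19
(3) 19|_6 = 3·6 + 1 ↦ 3·7 + 1|_7 = 22 ⇒ 21
(4) 21|_7 = 3·7 ↦ 3·8|_8 = 24 ⇒ 23
(5) 23|_8 = 2·8 + 7 ↦ 2·9 + 7|_9 = 25 ⇒ 24
(6) 24|_9 = 2·9 + 6 ↦ 2·10 + 6|_10 = 26 ⇒ 25
(7) 25|_10 = 2·10 + 5 ↦ 2·11 + 5|_11 = 27 ⇒ 26
(8) 26|_11 = 2·11 + 4 ↦ 2·12 + 4|_12 = 28 ⇒ 27

29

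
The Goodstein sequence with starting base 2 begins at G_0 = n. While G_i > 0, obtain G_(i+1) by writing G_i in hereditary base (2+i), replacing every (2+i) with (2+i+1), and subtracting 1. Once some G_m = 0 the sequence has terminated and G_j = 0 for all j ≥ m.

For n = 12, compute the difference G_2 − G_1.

base 2: 12 = 2^(2 + 1) + 2^2; at 3: 3^(3 + 1) + 3^3 = 108; next = 107
base 3: 107 = 3^(3 + 1) + 2·3^2 + 2·3 + 2; at 4: 4^(4 + 1) + 2·4^2 + 2·4 + 2 = 1066; next = 1065

958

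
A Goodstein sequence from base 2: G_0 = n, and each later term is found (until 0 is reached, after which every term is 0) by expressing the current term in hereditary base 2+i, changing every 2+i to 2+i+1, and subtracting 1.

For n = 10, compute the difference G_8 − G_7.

[0] 10 ≡ 2^(2 + 1) + 2 (base 2). Lift 3: 84. −1: 83.
[1] 83 ≡ 3^(3 + 1) + 2 (base 3). Lift 4: 1026. −1: 1025.
[2] 1025 ≡ 4^(4 + 1) + 1 (base 4). Lift 5: 15626. −1: 15625.
[3] 15625 ≡ 5^(5 + 1) (base 5). Lift 6: 279936. −1: 279935.
[4] 279935 ≡ 5·6^6 + 5·6^5 + 5·6^4 + 5·6^3 + 5·6^2 + 5·6 + 5 (base 6). Lift 7: 4215755. −1: 4215754.
[5] 4215754 ≡ 5·7^7 + 5·7^5 + 5·7^4 + 5·7^3 + 5·7^2 + 5·7 + 4 (base 7). Lift 8: 84073324. −1: 84073323.
[6] 84073323 ≡ 5·8^8 + 5·8^5 + 5·8^4 + 5·8^3 + 5·8^2 + 5·8 + 3 (base 8). Lift 9: 1937434593. −1: 1937434592.
[7] 1937434592 ≡ 5·9^9 + 5·9^5 + 5·9^4 + 5·9^3 + 5·9^2 + 5·9 + 2 (base 9). Lift 10: 50000555552. −1: 50000555551.

48063120959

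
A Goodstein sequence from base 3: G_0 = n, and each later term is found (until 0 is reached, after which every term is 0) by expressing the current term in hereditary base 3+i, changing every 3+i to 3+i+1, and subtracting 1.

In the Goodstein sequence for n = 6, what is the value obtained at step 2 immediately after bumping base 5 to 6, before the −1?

8

base 3: 6 = 2·3; at 4: 2·4 = 8; next = 7
base 4: 7 = 4 + 3; at 5: 5 + 3 = 8; next = 7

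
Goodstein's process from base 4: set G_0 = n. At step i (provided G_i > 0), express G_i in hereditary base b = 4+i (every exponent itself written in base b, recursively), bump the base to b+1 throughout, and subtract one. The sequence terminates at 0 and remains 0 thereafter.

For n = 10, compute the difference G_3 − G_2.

1

G_0=10  [base 4] 2·4 + 2  →[4↦5]→  2·5 + 2 = 12  −1 ⇒ G_1=11
G_1=11  [base 5] 2·5 + 1  →[5↦6]→  2·6 + 1 = 13  −1 ⇒ G_2=12
G_2=12  [base 6] 2·6  →[6↦7]→  2·7 = 14  −1 ⇒ G_3=13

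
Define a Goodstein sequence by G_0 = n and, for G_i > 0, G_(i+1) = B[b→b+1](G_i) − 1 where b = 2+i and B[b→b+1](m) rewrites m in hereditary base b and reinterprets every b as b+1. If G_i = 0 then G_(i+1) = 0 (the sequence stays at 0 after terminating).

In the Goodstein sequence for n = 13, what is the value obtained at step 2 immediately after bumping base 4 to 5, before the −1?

16093

base 2: 13 = 2^(2 + 1) + 2^2 + 1; at 3: 3^(3 + 1) + 3^3 + 1 = 109; next = 108
base 3: 108 = 3^(3 + 1) + 3^3; at 4: 4^(4 + 1) + 4^4 = 1280; next = 1279
base 4: 1279 = 4^(4 + 1) + 3·4^3 + 3·4^2 + 3·4 + 3; at 5: 5^(5 + 1) + 3·5^3 + 3·5^2 + 3·5 + 3 = 16093; next = 16092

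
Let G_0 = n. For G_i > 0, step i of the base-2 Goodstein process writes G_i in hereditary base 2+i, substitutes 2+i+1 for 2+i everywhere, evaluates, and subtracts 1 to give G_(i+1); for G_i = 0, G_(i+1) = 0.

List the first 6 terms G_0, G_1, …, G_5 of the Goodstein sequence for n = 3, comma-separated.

3 —HB2→ 2 + 1 —bump→ 3 + 1 = 4 —(−1)→ 3
3 —HB3→ 3 —bump→ 4 = 4 —(−1)→ 3
3 —HB4→ 3 —bump→ 3 = 3 —(−1)→ 2
2 —HB5→ 2 —bump→ 2 = 2 —(−1)→ 1
1 —HB6→ 1 —bump→ 1 = 1 —(−1)→ 0

3, 3, 3, 2, 1, 0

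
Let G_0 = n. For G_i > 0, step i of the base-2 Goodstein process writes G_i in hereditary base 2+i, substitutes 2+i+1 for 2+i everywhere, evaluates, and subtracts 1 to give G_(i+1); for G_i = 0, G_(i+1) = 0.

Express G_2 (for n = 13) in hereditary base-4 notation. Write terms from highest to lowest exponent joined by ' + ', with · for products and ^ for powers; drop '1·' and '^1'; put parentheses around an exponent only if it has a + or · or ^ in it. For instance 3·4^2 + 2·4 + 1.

4^(4 + 1) + 3·4^3 + 3·4^2 + 3·4 + 3

step 0: 13 = 2^(2 + 1) + 2^2 + 1; sub 3 for 2: 3^(3 + 1) + 3^3 + 1; = 109; G_1 = 109−1 = 108
step 1: 108 = 3^(3 + 1) + 3^3; sub 4 for 3: 4^(4 + 1) + 4^4; = 1280; G_2 = 1280−1 = 1279
step 2: 1279 = 4^(4 + 1) + 3·4^3 + 3·4^2 + 3·4 + 3; sub 5 for 4: 5^(5 + 1) + 3·5^3 + 3·5^2 + 3·5 + 3; = 16093; G_3 = 16093−1 = 16092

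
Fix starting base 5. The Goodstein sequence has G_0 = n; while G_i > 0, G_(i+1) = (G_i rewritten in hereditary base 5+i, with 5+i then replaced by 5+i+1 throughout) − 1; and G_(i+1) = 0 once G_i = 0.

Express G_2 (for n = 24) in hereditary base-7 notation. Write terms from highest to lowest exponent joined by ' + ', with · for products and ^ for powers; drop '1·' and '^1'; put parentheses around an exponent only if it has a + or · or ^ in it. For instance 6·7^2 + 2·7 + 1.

4·7 + 2

G_0=24  [base 5] 4·5 + 4  →[5↦6]→  4·6 + 4 = 28  −1 ⇒ G_1=27
G_1=27  [base 6] 4·6 + 3  →[6↦7]→  4·7 + 3 = 31  −1 ⇒ G_2=30
G_2=30  [base 7] 4·7 + 2  →[7↦8]→  4·8 + 2 = 34  −1 ⇒ G_3=33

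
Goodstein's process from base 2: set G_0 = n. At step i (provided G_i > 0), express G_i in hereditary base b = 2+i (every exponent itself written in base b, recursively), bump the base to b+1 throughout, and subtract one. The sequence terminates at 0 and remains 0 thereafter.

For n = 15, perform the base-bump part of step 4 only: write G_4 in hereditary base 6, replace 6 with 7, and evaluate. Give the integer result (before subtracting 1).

6588345

G_0=15  [base 2] 2^(2 + 1) + 2^2 + 2 + 1  →[2↦3]→  3^(3 + 1) + 3^3 + 3 + 1 = 112  −1 ⇒ G_1=111
G_1=111  [base 3] 3^(3 + 1) + 3^3 + 3  →[3↦4]→  4^(4 + 1) + 4^4 + 4 = 1284  −1 ⇒ G_2=1283
G_2=1283  [base 4] 4^(4 + 1) + 4^4 + 3  →[4↦5]→  5^(5 + 1) + 5^5 + 3 = 18753  −1 ⇒ G_3=18752
G_3=18752  [base 5] 5^(5 + 1) + 5^5 + 2  →[5↦6]→  6^(6 + 1) + 6^6 + 2 = 326594  −1 ⇒ G_4=326593
G_4=326593  [base 6] 6^(6 + 1) + 6^6 + 1  →[6↦7]→  7^(7 + 1) + 7^7 + 1 = 6588345  −1 ⇒ G_5=6588344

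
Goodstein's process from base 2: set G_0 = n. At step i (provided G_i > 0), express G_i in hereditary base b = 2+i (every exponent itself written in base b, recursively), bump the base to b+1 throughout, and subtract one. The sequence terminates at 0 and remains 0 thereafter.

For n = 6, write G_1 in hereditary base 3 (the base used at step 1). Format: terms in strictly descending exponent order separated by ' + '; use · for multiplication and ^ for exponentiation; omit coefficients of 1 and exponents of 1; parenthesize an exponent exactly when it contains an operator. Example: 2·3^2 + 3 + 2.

3^3 + 2

base 2: 6 = 2^2 + 2; at 3: 3^3 + 3 = 30; next = 29
base 3: 29 = 3^3 + 2; at 4: 4^4 + 2 = 258; next = 257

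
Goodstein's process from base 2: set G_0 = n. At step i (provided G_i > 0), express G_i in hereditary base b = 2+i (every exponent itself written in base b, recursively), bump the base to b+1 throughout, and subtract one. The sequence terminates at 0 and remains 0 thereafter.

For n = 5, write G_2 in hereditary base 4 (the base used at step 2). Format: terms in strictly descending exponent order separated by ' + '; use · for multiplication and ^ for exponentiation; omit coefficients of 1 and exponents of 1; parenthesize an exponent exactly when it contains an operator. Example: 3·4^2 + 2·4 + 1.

3·4^3 + 3·4^2 + 3·4 + 3

[0] 5 ≡ 2^2 + 1 (base 2). Lift 3: 28. −1: 27.
[1] 27 ≡ 3^3 (base 3). Lift 4: 256. −1: 255.
[2] 255 ≡ 3·4^3 + 3·4^2 + 3·4 + 3 (base 4). Lift 5: 468. −1: 467.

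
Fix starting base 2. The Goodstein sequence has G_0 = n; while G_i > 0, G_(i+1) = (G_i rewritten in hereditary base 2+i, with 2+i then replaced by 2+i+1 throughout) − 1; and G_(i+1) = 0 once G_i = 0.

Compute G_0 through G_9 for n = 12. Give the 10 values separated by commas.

[0] 12 ≡ 2^(2 + 1) + 2^2 (base 2). Lift 3: 108. −1: 107.
[1] 107 ≡ 3^(3 + 1) + 2·3^2 + 2·3 + 2 (base 3). Lift 4: 1066. −1: 1065.
[2] 1065 ≡ 4^(4 + 1) + 2·4^2 + 2·4 + 1 (base 4). Lift 5: 15686. −1: 15685.
[3] 15685 ≡ 5^(5 + 1) + 2·5^2 + 2·5 (base 5). Lift 6: 280020. −1: 280019.
[4] 280019 ≡ 6^(6 + 1) + 2·6^2 + 6 + 5 (base 6). Lift 7: 5764911. −1: 5764910.
[5] 5764910 ≡ 7^(7 + 1) + 2·7^2 + 7 + 4 (base 7). Lift 8: 134217868. −1: 134217867.
[6] 134217867 ≡ 8^(8 + 1) + 2·8^2 + 8 + 3 (base 8). Lift 9: 3486784575. −1: 3486784574.
[7] 3486784574 ≡ 9^(9 + 1) + 2·9^2 + 9 + 2 (base 9). Lift 10: 100000000212. −1: 100000000211.
[8] 100000000211 ≡ 10^(10 + 1) + 2·10^2 + 10 + 1 (base 10). Lift 11: 3138428376975. −1: 3138428376974.

12, 107, 1065, 15685, 280019, 5764910, 134217867, 3486784574, 100000000211, 3138428376974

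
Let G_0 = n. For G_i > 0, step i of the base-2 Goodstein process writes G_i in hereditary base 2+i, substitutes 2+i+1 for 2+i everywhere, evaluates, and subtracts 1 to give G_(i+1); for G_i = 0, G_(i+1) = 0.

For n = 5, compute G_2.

255

G_0 = 5. HB_2(5) = 2^2 + 1. Bump = 28. G_1 = 27.
G_1 = 27. HB_3(27) = 3^3. Bump = 256. G_2 = 255.
G_2 = 255. HB_4(255) = 3·4^3 + 3·4^2 + 3·4 + 3. Bump = 468. G_3 = 467.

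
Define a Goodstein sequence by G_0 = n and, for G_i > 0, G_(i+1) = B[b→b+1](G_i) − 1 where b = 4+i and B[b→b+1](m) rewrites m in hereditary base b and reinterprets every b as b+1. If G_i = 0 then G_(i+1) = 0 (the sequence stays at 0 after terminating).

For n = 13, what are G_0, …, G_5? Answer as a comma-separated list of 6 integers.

13, 15, 17, 18, 19, 20

step 0: 13 = 3·4 + 1; sub 5 for 4: 3·5 + 1; = 16; G_1 = 16−1 = 15
step 1: 15 = 3·5; sub 6 for 5: 3·6; = 18; G_2 = 18−1 = 17
step 2: 17 = 2·6 + 5; sub 7 for 6: 2·7 + 5; = 19; G_3 = 19−1 = 18
step 3: 18 = 2·7 + 4; sub 8 for 7: 2·8 + 4; = 20; G_4 = 20−1 = 19
step 4: 19 = 2·8 + 3; sub 9 for 8: 2·9 + 3; = 21; G_5 = 21−1 = 20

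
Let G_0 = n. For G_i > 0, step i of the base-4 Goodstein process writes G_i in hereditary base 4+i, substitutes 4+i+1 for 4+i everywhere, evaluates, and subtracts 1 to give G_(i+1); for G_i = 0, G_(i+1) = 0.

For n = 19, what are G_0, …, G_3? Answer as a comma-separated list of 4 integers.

base 4: 19 = 4^2 + 3; at 5: 5^2 + 3 = 28; next = 27
base 5: 27 = 5^2 + 2; at 6: 6^2 + 2 = 38; next = 37
base 6: 37 = 6^2 + 1; at 7: 7^2 + 1 = 50; next = 49

19, 27, 37, 49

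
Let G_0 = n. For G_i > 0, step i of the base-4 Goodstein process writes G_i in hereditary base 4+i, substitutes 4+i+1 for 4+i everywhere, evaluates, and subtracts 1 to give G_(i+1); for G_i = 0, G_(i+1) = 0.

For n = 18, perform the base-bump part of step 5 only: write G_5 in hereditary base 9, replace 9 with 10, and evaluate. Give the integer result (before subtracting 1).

64

step 0: 18 = 4^2 + 2; sub 5 for 4: 5^2 + 2; = 27; G_1 = 27−1 = 26
step 1: 26 = 5^2 + 1; sub 6 for 5: 6^2 + 1; = 37; G_2 = 37−1 = 36
step 2: 36 = 6^2; sub 7 for 6: 7^2; = 49; G_3 = 49−1 = 48
step 3: 48 = 6·7 + 6; sub 8 for 7: 6·8 + 6; = 54; G_4 = 54−1 = 53
step 4: 53 = 6·8 + 5; sub 9 for 8: 6·9 + 5; = 59; G_5 = 59−1 = 58
step 5: 58 = 6·9 + 4; sub 10 for 9: 6·10 + 4; = 64; G_6 = 64−1 = 63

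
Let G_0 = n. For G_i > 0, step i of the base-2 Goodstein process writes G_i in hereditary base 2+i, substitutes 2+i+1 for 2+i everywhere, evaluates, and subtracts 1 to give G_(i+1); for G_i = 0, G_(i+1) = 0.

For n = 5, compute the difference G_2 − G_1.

228

5 —HB2→ 2^2 + 1 —bump→ 3^3 + 1 = 28 —(−1)→ 27
27 —HB3→ 3^3 —bump→ 4^4 = 256 —(−1)→ 255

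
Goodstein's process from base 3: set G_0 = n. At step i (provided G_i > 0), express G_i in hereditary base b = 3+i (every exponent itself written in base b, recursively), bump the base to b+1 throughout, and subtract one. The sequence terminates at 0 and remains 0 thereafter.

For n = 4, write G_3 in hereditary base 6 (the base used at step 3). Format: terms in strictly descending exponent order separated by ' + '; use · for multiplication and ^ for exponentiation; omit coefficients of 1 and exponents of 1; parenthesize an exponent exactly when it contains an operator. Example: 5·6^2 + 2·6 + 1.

G_0 = 4. HB_3(4) = 3 + 1. Bump = 5. G_1 = 4.
G_1 = 4. HB_4(4) = 4. Bump = 5. G_2 = 4.
G_2 = 4. HB_5(4) = 4. Bump = 4. G_3 = 3.
G_3 = 3. HB_6(3) = 3. Bump = 3. G_4 = 2.

3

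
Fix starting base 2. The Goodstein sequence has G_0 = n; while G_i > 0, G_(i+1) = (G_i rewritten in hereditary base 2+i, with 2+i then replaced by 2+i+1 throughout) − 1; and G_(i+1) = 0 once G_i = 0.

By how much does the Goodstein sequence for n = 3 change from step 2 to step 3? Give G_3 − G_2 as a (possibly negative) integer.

[0] 3 ≡ 2 + 1 (base 2). Lift 3: 4. −1: 3.
[1] 3 ≡ 3 (base 3). Lift 4: 4. −1: 3.
[2] 3 ≡ 3 (base 4). Lift 5: 3. −1: 2.

-1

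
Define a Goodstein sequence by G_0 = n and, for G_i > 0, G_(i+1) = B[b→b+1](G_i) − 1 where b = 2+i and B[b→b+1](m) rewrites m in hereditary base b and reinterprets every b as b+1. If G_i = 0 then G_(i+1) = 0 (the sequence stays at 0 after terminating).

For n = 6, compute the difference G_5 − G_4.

51384

6 —HB2→ 2^2 + 2 —bump→ 3^3 + 3 = 30 —(−1)→ 29
29 —HB3→ 3^3 + 2 —bump→ 4^4 + 2 = 258 —(−1)→ 257
257 —HB4→ 4^4 + 1 —bump→ 5^5 + 1 = 3126 —(−1)→ 3125
3125 —HB5→ 5^5 —bump→ 6^6 = 46656 —(−1)→ 46655
46655 —HB6→ 5·6^5 + 5·6^4 + 5·6^3 + 5·6^2 + 5·6 + 5 —bump→ 5·7^5 + 5·7^4 + 5·7^3 + 5·7^2 + 5·7 + 5 = 98040 —(−1)→ 98039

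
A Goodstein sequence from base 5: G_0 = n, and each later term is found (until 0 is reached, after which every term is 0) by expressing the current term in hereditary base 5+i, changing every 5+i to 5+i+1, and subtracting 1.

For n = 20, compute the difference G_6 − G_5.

20 —HB5→ 4·5 —bump→ 4·6 = 24 —(−1)→ 23
23 —HB6→ 3·6 + 5 —bump→ 3·7 + 5 = 26 —(−1)→ 25
25 —HB7→ 3·7 + 4 —bump→ 3·8 + 4 = 28 —(−1)→ 27
27 —HB8→ 3·8 + 3 —bump→ 3·9 + 3 = 30 —(−1)→ 29
29 —HB9→ 3·9 + 2 —bump→ 3·10 + 2 = 32 —(−1)→ 31
31 —HB10→ 3·10 + 1 —bump→ 3·11 + 1 = 34 —(−1)→ 33

2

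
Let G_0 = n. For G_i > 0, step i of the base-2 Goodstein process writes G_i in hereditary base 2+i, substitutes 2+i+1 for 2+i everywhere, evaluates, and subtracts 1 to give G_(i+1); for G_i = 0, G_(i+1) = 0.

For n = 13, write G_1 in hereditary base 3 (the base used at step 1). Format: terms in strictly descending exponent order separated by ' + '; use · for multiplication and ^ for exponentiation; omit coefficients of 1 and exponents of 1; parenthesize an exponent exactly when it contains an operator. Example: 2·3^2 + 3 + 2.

G_0 = 13. HB_2(13) = 2^(2 + 1) + 2^2 + 1. Bump = 109. G_1 = 108.
G_1 = 108. HB_3(108) = 3^(3 + 1) + 3^3. Bump = 1280. G_2 = 1279.

3^(3 + 1) + 3^3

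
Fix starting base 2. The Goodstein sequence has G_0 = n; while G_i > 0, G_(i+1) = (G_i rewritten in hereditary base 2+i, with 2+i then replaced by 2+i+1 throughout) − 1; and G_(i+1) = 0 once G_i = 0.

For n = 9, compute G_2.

G_0 = 9. HB_2(9) = 2^(2 + 1) + 1. Bump = 82. G_1 = 81.
G_1 = 81. HB_3(81) = 3^(3 + 1). Bump = 1024. G_2 = 1023.
G_2 = 1023. HB_4(1023) = 3·4^4 + 3·4^3 + 3·4^2 + 3·4 + 3. Bump = 9843. G_3 = 9842.

1023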